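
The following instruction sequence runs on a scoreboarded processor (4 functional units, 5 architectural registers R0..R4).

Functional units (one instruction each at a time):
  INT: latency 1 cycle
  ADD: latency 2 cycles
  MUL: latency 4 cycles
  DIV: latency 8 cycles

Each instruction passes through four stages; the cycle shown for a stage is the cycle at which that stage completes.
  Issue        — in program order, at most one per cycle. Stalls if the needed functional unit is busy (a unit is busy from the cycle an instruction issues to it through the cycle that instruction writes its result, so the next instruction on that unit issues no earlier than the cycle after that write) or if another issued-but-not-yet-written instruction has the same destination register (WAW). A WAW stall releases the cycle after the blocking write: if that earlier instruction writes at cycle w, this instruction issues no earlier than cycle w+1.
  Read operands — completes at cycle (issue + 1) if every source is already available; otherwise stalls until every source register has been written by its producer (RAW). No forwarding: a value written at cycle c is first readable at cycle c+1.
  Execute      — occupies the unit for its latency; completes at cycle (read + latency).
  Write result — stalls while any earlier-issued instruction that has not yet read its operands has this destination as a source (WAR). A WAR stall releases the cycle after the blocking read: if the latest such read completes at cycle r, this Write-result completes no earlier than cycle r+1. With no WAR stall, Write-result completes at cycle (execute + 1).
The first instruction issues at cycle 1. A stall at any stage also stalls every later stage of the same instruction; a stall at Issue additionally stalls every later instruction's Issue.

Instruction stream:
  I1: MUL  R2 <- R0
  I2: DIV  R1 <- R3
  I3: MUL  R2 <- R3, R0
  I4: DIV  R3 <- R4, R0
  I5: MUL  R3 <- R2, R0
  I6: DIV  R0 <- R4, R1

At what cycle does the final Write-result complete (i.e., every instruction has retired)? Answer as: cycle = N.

t=1  issue I1 (MUL)
t=2  I1 read-ops; issue I2 (DIV)
t=3  I2 read-ops
t=6  I1 finished on MUL
t=7  I1→R2
t=8  issue I3 (MUL)
t=9  I3 read-ops
t=11  I2 finished on DIV
t=12  I2→R1
t=13  I3 finished on MUL; issue I4 (DIV)
t=14  I3→R2; I4 read-ops
t=22  I4 finished on DIV
t=23  I4→R3
t=24  issue I5 (MUL)
t=25  I5 read-ops; issue I6 (DIV)
t=26  I6 read-ops
t=29  I5 finished on MUL
t=30  I5→R3
t=34  I6 finished on DIV
t=35  I6→R0

cycle = 35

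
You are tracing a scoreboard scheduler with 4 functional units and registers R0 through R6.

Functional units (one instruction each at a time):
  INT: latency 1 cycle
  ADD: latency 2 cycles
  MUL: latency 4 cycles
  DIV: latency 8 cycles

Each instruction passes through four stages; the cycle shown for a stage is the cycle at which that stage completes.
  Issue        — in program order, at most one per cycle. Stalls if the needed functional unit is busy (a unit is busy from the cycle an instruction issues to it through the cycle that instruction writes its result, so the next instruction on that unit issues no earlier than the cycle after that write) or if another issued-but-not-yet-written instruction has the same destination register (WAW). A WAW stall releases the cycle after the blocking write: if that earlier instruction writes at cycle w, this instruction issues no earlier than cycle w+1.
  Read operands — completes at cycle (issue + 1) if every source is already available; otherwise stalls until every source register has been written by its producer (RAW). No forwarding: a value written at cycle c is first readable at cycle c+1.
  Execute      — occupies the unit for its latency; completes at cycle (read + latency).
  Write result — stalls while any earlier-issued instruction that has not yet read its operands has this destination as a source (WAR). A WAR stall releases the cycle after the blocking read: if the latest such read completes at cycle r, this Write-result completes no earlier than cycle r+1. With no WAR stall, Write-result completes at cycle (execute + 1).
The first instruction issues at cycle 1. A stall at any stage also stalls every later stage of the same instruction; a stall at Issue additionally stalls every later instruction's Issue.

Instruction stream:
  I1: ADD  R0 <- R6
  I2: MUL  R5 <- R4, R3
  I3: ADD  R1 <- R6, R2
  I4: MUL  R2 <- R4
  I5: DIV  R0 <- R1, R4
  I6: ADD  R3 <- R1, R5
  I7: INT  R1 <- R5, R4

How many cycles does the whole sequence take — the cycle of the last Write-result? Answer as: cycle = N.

  I1 | 1 | 2 | 4 | 5
  I2 | 2 | 3 | 7 | 8
  I3 | 6 | 7 | 9 | 10   struct: ADD busy until I1 writes@5
  I4 | 9 | 10 | 14 | 15   struct: MUL busy until I2 writes@8
  I5 | 10 | 11 | 19 | 20
  I6 | 11 | 12 | 14 | 15
  I7 | 12 | 13 | 14 | 15

cycle = 20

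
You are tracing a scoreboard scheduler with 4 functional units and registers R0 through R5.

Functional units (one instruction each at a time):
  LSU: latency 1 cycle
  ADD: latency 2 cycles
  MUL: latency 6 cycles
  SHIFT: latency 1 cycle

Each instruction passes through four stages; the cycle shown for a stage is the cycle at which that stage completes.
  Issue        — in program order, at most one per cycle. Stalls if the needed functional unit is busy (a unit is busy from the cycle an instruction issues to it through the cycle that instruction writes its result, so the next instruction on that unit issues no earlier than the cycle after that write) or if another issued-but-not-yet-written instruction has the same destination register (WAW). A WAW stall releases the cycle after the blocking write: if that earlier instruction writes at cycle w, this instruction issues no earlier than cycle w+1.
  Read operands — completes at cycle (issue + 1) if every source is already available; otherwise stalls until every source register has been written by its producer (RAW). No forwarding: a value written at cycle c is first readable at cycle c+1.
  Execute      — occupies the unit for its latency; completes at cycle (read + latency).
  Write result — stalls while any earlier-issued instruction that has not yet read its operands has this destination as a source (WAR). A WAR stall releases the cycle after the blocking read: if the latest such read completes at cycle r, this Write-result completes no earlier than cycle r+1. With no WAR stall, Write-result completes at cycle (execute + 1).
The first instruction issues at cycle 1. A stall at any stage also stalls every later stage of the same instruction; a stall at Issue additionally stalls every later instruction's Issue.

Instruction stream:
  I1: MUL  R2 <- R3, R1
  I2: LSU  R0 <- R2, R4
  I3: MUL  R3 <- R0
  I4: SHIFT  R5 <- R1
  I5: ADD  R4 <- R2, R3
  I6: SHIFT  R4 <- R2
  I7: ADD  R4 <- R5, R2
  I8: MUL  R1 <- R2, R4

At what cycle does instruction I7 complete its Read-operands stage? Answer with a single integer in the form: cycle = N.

[I1] 1/2/8/9
[I2] 2/10/11/12  (RAW R2: wait I1 write@9)
[I3] 10/13/19/20  (struct: MUL busy until I1 writes@9; RAW R0: wait I2 write@12)
[I4] 11/12/13/14
[I5] 12/21/23/24  (RAW R3: wait I3 write@20)
[I6] 25/26/27/28  (WAW R4: wait I5 write@24)
[I7] 29/30/32/33  (WAW R4: wait I6 write@28)
[I8] 30/34/40/41  (RAW R4: wait I7 write@33)

cycle = 30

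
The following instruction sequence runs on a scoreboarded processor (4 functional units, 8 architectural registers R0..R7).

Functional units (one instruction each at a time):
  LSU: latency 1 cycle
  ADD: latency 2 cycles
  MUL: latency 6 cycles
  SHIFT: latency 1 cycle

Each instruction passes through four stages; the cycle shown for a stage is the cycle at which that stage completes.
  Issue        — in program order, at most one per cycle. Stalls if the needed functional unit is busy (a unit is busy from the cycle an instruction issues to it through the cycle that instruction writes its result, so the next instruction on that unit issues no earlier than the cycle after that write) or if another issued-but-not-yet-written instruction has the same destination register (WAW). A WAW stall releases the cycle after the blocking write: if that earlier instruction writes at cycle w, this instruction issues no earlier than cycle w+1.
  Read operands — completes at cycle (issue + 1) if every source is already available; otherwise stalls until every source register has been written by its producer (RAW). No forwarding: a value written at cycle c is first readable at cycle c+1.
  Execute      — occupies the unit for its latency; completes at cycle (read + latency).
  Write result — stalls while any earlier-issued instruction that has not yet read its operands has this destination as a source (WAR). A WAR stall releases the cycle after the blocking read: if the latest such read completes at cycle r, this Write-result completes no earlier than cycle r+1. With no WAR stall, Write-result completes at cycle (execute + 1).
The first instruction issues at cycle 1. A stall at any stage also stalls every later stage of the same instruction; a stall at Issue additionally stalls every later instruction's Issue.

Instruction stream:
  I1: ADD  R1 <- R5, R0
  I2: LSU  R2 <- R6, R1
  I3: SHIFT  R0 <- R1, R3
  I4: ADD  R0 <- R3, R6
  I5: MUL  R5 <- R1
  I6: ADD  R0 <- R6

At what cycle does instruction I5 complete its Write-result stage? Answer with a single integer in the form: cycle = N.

c1: I1 dispatched to ADD
c2: I1 operands ready | I2 dispatched to LSU
c3: I3 dispatched to SHIFT
c4: I1 complete
c5: R1←I1
c6: I2 operands ready | I3 operands ready
c7: I2 complete | I3 complete
c8: R2←I2 | R0←I3
c9: I4 dispatched to ADD
c10: I4 operands ready | I5 dispatched to MUL
c11: I5 operands ready
c12: I4 complete
c13: R0←I4
c14: I6 dispatched to ADD
c15: I6 operands ready
c17: I5 complete | I6 complete
c18: R5←I5 | R0←I6

cycle = 18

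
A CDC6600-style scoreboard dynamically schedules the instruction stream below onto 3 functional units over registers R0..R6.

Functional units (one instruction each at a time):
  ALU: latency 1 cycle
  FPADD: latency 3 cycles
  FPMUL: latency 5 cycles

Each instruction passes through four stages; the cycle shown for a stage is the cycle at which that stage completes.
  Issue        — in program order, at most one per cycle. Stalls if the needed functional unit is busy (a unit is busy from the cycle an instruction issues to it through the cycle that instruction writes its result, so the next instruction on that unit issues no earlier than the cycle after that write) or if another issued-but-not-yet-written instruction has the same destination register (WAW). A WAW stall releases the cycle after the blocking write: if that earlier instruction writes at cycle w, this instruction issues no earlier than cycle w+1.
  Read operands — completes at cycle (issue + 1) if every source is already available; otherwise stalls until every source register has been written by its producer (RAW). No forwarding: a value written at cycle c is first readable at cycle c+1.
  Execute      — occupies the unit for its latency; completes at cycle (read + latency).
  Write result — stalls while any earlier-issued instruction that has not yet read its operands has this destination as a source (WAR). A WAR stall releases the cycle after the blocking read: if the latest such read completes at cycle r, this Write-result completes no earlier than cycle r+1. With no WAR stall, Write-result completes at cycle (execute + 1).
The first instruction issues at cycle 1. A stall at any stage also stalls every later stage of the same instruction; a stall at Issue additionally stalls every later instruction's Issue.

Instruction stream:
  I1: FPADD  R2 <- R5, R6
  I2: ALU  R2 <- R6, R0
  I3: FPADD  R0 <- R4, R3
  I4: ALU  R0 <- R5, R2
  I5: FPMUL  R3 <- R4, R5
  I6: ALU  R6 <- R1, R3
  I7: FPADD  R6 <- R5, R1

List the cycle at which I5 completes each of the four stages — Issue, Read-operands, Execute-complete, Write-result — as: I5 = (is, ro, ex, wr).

I5 = (15, 16, 21, 22)

I1: IS=1 RO=2 EX=5 WR=6
I2: IS=7 RO=8 EX=9 WR=10  [WAW R2: wait I1 write@6]
I3: IS=8 RO=9 EX=12 WR=13
I4: IS=14 RO=15 EX=16 WR=17  [WAW R0: wait I3 write@13]
I5: IS=15 RO=16 EX=21 WR=22
I6: IS=18 RO=23 EX=24 WR=25  [struct: ALU busy until I4 writes@17; RAW R3: wait I5 write@22]
I7: IS=26 RO=27 EX=30 WR=31  [WAW R6: wait I6 write@25]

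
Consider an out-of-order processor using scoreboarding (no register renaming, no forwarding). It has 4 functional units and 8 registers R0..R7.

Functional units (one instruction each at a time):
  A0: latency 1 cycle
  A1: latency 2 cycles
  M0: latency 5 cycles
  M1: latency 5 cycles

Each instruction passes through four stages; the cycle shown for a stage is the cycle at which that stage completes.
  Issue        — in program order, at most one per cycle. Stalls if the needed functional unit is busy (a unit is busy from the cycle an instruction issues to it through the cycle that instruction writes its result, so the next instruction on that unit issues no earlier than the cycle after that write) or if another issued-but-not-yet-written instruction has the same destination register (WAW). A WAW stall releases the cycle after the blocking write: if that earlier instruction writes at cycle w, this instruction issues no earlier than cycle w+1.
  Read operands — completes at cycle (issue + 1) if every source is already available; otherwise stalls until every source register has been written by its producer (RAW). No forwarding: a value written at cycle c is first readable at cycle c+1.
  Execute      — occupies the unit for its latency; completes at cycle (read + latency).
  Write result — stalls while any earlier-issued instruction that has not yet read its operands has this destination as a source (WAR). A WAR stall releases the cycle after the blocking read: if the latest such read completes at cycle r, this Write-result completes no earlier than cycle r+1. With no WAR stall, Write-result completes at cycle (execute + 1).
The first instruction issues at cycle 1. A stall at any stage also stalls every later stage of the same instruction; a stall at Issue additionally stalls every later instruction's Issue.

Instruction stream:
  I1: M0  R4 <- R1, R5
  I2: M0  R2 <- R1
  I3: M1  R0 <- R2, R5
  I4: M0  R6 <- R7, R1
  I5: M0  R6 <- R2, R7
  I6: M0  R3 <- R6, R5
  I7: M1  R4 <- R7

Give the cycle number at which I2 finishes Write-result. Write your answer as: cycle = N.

cycle = 16

[I1] 1/2/7/8
[I2] 9/10/15/16  (struct: M0 busy until I1 writes@8)
[I3] 10/17/22/23  (RAW R2: wait I2 write@16)
[I4] 17/18/23/24  (struct: M0 busy until I2 writes@16)
[I5] 25/26/31/32  (struct: M0 busy until I4 writes@24)
[I6] 33/34/39/40  (struct: M0 busy until I5 writes@32)
[I7] 34/35/40/41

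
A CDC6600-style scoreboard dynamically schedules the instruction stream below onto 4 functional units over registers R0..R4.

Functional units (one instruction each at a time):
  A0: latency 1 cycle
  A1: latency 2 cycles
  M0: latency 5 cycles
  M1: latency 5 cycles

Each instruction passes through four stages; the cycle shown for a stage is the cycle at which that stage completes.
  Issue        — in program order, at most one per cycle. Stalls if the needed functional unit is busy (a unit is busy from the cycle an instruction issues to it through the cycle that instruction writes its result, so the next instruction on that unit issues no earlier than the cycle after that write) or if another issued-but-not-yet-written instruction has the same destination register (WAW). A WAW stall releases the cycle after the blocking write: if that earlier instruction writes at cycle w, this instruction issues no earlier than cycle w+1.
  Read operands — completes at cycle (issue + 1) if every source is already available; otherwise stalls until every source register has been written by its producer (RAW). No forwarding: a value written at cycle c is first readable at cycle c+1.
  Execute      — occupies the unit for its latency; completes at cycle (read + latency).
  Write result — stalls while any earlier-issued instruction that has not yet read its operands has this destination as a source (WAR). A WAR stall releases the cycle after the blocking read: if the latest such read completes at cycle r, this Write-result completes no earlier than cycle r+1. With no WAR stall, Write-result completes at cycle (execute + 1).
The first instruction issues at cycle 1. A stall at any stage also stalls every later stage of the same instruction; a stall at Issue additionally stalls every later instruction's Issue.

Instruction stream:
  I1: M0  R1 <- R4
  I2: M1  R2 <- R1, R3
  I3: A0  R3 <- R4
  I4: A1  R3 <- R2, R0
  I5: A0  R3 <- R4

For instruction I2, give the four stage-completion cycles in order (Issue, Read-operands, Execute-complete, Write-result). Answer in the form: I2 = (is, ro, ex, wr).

c1: I1→M0
c2: I1 RO; I2→M1
c3: I3→A0
c4: I3 RO
c5: I3 EX
c7: I1 EX
c8: I1 WR R1
c9: I2 RO
c10: I3 WR R3
c11: I4→A1
c14: I2 EX
c15: I2 WR R2
c16: I4 RO
c18: I4 EX
c19: I4 WR R3
c20: I5→A0
c21: I5 RO
c22: I5 EX
c23: I5 WR R3

I2 = (2, 9, 14, 15)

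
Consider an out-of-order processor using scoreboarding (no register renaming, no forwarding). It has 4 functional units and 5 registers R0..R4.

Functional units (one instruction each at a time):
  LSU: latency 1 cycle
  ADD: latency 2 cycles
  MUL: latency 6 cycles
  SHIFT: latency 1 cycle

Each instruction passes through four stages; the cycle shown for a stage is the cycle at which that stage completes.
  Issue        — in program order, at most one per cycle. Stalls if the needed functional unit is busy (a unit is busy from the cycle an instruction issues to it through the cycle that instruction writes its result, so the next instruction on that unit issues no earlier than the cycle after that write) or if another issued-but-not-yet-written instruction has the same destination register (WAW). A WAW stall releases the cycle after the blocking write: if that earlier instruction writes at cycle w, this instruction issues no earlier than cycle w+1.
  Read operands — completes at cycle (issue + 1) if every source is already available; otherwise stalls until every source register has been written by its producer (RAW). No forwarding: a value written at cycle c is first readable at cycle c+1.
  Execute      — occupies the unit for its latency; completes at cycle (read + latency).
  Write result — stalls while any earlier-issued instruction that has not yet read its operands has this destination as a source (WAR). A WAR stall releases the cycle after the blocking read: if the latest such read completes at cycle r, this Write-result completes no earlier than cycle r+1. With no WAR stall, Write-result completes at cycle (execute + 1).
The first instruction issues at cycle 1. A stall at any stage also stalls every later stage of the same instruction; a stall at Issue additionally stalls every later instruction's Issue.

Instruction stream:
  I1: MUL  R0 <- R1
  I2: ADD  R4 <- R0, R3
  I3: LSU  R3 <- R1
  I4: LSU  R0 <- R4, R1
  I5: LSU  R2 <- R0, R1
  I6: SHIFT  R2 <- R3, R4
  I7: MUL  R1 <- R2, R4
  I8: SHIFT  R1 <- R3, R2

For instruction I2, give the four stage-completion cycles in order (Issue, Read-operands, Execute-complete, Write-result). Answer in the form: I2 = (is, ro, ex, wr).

  I1 | 1 | 2 | 8 | 9
  I2 | 2 | 10 | 12 | 13   RAW R0: wait I1 write@9
  I3 | 3 | 4 | 5 | 11   WAR R3: wait I2 read@10
  I4 | 12 | 14 | 15 | 16   struct: LSU busy until I3 writes@11 · RAW R4: wait I2 write@13
  I5 | 17 | 18 | 19 | 20   struct: LSU busy until I4 writes@16
  I6 | 21 | 22 | 23 | 24   WAW R2: wait I5 write@20
  I7 | 22 | 25 | 31 | 32   RAW R2: wait I6 write@24
  I8 | 33 | 34 | 35 | 36   WAW R1: wait I7 write@32

I2 = (2, 10, 12, 13)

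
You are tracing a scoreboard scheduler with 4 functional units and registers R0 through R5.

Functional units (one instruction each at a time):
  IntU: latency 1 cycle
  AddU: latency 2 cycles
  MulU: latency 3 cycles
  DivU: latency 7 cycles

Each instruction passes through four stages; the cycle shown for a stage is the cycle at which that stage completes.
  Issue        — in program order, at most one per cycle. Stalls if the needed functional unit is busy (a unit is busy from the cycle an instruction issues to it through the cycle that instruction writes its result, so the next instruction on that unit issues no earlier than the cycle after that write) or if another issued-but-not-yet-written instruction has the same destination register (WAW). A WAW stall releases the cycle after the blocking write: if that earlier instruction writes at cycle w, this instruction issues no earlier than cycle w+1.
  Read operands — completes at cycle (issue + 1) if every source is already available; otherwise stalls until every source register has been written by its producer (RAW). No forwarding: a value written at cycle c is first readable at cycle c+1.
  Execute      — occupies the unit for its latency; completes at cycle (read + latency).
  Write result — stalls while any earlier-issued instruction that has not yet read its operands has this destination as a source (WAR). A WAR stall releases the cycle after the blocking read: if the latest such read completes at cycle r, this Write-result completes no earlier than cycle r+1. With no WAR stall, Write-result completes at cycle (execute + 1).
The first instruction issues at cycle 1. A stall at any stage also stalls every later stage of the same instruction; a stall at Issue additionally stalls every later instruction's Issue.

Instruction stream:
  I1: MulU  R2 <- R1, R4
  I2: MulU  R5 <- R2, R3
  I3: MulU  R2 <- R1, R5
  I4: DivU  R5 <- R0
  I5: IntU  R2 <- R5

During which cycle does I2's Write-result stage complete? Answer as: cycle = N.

cycle 1: I1 issues→MulU
cycle 2: I1 reads
cycle 5: I1 exec-done
cycle 6: I1 writes R2
cycle 7: I2 issues→MulU
cycle 8: I2 reads
cycle 11: I2 exec-done
cycle 12: I2 writes R5
cycle 13: I3 issues→MulU
cycle 14: I3 reads, I4 issues→DivU
cycle 15: I4 reads
cycle 17: I3 exec-done
cycle 18: I3 writes R2
cycle 19: I5 issues→IntU
cycle 22: I4 exec-done
cycle 23: I4 writes R5
cycle 24: I5 reads
cycle 25: I5 exec-done
cycle 26: I5 writes R2

cycle = 12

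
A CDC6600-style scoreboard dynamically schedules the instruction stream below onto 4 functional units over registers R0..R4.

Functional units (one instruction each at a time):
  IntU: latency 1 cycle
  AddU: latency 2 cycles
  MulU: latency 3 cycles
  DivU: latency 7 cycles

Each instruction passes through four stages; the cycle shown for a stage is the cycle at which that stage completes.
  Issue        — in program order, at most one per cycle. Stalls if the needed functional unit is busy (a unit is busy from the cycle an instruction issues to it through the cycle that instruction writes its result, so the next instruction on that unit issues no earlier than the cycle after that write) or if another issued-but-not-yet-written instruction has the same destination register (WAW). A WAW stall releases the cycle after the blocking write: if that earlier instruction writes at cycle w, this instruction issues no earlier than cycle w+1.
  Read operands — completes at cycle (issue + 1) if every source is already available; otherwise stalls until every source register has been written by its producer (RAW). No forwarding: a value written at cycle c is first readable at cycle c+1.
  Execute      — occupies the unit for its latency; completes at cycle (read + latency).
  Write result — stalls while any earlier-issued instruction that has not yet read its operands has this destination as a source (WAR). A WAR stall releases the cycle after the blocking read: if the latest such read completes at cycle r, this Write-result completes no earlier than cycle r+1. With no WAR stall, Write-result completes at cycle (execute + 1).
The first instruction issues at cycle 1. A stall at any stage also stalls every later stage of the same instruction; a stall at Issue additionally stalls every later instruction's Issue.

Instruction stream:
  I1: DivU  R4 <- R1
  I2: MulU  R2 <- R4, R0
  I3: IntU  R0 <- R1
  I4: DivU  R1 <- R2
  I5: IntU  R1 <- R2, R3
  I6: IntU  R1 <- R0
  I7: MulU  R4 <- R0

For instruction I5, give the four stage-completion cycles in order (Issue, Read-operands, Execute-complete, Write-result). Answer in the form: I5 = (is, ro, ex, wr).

c1: I1 issues→DivU
c2: I1 reads, I2 issues→MulU
c3: I3 issues→IntU
c4: I3 reads
c5: I3 exec-done
c9: I1 exec-done
c10: I1 writes R4
c11: I2 reads, I4 issues→DivU
c12: I3 writes R0
c14: I2 exec-done
c15: I2 writes R2
c16: I4 reads
c23: I4 exec-done
c24: I4 writes R1
c25: I5 issues→IntU
c26: I5 reads
c27: I5 exec-done
c28: I5 writes R1
c29: I6 issues→IntU
c30: I6 reads, I7 issues→MulU
c31: I6 exec-done, I7 reads
c32: I6 writes R1
c34: I7 exec-done
c35: I7 writes R4

I5 = (25, 26, 27, 28)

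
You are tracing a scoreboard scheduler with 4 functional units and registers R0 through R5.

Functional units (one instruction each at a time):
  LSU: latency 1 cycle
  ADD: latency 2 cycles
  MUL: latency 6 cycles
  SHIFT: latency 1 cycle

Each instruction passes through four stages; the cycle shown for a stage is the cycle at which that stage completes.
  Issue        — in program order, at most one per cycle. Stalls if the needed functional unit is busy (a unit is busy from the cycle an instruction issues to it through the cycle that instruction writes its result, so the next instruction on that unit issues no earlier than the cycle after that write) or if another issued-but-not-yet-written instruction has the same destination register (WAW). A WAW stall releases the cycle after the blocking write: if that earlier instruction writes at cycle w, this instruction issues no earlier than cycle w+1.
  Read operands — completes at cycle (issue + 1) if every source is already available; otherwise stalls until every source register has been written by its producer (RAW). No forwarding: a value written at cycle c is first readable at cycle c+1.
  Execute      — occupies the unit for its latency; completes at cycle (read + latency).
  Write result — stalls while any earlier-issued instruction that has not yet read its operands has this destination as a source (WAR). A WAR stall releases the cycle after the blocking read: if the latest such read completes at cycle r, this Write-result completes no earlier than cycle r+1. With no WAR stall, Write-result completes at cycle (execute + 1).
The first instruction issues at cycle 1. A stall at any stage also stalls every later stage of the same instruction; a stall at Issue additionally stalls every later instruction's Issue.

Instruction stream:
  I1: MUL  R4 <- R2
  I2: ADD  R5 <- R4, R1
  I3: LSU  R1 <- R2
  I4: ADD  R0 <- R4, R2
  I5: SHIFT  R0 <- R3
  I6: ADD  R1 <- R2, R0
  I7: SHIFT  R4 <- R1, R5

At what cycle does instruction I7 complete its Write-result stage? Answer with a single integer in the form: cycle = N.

  I1 | 1 | 2 | 8 | 9
  I2 | 2 | 10 | 12 | 13   RAW R4: wait I1 write@9
  I3 | 3 | 4 | 5 | 11   WAR R1: wait I2 read@10
  I4 | 14 | 15 | 17 | 18   struct: ADD busy until I2 writes@13
  I5 | 19 | 20 | 21 | 22   WAW R0: wait I4 write@18
  I6 | 20 | 23 | 25 | 26   RAW R0: wait I5 write@22
  I7 | 23 | 27 | 28 | 29   struct: SHIFT busy until I5 writes@22 · RAW R1: wait I6 write@26

cycle = 29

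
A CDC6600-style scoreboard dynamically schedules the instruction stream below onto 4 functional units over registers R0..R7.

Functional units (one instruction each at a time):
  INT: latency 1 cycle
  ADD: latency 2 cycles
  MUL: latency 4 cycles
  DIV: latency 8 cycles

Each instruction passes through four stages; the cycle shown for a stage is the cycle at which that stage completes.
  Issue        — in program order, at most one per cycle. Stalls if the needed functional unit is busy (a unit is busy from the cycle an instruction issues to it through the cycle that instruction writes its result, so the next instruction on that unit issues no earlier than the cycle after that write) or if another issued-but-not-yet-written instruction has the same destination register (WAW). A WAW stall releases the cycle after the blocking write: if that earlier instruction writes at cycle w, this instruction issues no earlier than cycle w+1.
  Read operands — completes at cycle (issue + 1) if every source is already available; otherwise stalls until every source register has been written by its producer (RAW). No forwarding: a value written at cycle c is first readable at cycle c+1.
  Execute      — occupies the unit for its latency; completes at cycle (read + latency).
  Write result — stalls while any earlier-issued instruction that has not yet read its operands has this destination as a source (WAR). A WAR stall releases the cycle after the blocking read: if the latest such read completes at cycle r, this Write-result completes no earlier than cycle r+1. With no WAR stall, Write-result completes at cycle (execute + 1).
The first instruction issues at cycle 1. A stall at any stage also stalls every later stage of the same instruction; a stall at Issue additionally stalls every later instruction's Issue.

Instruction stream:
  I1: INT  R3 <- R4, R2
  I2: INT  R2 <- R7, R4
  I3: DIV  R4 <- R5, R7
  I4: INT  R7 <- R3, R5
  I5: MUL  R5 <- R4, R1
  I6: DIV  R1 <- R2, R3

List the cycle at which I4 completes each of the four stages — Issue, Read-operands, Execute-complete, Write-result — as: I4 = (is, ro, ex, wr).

I4 = (9, 10, 11, 12)

I1 -> (1, 2, 3, 4)
I2 -> (5, 6, 7, 8)  // struct: INT busy until I1 writes@4
I3 -> (6, 7, 15, 16)
I4 -> (9, 10, 11, 12)  // struct: INT busy until I2 writes@8
I5 -> (10, 17, 21, 22)  // RAW R4: wait I3 write@16
I6 -> (17, 18, 26, 27)  // struct: DIV busy until I3 writes@16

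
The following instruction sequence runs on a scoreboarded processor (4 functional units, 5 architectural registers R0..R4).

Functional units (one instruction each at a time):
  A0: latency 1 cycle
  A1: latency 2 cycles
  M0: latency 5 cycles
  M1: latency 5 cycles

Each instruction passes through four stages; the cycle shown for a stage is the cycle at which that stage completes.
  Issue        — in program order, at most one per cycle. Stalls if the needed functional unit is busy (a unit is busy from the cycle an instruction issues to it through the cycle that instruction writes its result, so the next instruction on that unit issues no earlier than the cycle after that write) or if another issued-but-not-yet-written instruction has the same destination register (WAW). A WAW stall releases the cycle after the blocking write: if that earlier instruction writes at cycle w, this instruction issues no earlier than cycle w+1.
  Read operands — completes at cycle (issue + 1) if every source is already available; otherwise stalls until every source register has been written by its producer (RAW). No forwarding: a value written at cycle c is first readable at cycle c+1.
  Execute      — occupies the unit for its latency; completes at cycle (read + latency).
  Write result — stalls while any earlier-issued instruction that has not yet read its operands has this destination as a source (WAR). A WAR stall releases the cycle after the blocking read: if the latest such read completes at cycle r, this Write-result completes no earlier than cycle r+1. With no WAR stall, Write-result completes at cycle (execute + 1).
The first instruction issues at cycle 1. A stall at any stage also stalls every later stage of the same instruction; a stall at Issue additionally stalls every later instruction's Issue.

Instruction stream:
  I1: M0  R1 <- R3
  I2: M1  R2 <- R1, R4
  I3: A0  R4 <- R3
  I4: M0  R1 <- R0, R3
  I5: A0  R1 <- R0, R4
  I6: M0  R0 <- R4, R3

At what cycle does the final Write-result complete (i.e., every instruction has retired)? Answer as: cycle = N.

  I1 | 1 | 2 | 7 | 8
  I2 | 2 | 9 | 14 | 15   RAW R1: wait I1 write@8
  I3 | 3 | 4 | 5 | 10   WAR R4: wait I2 read@9
  I4 | 9 | 10 | 15 | 16   struct: M0 busy until I1 writes@8
  I5 | 17 | 18 | 19 | 20   WAW R1: wait I4 write@16
  I6 | 18 | 19 | 24 | 25

cycle = 25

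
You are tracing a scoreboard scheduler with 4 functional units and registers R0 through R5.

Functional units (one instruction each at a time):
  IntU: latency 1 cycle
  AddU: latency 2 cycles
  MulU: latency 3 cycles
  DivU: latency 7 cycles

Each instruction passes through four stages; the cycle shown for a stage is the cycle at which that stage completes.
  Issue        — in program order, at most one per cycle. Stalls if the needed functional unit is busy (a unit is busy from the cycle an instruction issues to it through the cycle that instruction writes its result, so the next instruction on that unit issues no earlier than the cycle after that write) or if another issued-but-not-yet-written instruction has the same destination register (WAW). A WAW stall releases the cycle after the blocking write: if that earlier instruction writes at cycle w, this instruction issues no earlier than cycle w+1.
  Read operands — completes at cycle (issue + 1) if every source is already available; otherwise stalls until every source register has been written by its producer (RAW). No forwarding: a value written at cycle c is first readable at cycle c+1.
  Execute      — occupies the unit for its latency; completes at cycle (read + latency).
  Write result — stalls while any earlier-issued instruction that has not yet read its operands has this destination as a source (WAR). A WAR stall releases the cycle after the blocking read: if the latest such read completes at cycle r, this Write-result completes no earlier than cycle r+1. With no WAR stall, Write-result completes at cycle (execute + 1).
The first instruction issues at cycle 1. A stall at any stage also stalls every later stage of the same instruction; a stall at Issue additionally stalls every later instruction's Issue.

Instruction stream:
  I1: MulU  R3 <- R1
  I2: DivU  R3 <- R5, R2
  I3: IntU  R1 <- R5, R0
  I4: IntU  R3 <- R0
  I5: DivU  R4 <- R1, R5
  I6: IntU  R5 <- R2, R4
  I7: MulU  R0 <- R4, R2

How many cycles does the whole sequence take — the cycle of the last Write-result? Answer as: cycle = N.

I1 -> (1, 2, 5, 6)
I2 -> (7, 8, 15, 16)  // WAW R3: wait I1 write@6
I3 -> (8, 9, 10, 11)
I4 -> (17, 18, 19, 20)  // WAW R3: wait I2 write@16
I5 -> (18, 19, 26, 27)
I6 -> (21, 28, 29, 30)  // struct: IntU busy until I4 writes@20, RAW R4: wait I5 write@27
I7 -> (22, 28, 31, 32)  // RAW R4: wait I5 write@27

cycle = 32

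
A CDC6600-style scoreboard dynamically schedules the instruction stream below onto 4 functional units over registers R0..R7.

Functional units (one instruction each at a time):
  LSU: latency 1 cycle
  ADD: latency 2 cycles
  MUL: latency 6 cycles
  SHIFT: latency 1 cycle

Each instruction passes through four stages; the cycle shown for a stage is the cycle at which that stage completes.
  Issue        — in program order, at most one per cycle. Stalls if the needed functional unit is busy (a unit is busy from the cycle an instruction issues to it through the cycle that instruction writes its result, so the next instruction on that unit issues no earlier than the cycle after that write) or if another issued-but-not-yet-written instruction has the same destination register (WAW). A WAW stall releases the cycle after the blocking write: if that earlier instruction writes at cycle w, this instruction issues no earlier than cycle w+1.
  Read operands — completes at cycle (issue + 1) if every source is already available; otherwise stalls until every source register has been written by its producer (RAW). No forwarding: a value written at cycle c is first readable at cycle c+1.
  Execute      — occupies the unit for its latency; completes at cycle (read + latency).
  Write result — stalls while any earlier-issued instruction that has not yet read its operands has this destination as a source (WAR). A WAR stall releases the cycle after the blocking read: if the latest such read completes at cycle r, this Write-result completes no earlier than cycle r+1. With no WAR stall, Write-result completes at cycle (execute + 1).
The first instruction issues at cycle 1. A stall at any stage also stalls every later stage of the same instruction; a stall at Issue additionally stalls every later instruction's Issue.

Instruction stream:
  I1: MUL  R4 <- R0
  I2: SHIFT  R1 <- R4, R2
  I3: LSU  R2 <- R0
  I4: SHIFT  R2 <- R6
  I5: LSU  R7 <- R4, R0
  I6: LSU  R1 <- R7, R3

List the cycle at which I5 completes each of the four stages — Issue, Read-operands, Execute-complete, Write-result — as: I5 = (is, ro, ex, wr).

cycle 1: I1 issues→MUL
cycle 2: I1 reads; I2 issues→SHIFT
cycle 3: I3 issues→LSU
cycle 4: I3 reads
cycle 5: I3 exec-done
cycle 8: I1 exec-done
cycle 9: I1 writes R4
cycle 10: I2 reads
cycle 11: I2 exec-done; I3 writes R2
cycle 12: I2 writes R1
cycle 13: I4 issues→SHIFT
cycle 14: I4 reads; I5 issues→LSU
cycle 15: I4 exec-done; I5 reads
cycle 16: I4 writes R2; I5 exec-done
cycle 17: I5 writes R7
cycle 18: I6 issues→LSU
cycle 19: I6 reads
cycle 20: I6 exec-done
cycle 21: I6 writes R1

I5 = (14, 15, 16, 17)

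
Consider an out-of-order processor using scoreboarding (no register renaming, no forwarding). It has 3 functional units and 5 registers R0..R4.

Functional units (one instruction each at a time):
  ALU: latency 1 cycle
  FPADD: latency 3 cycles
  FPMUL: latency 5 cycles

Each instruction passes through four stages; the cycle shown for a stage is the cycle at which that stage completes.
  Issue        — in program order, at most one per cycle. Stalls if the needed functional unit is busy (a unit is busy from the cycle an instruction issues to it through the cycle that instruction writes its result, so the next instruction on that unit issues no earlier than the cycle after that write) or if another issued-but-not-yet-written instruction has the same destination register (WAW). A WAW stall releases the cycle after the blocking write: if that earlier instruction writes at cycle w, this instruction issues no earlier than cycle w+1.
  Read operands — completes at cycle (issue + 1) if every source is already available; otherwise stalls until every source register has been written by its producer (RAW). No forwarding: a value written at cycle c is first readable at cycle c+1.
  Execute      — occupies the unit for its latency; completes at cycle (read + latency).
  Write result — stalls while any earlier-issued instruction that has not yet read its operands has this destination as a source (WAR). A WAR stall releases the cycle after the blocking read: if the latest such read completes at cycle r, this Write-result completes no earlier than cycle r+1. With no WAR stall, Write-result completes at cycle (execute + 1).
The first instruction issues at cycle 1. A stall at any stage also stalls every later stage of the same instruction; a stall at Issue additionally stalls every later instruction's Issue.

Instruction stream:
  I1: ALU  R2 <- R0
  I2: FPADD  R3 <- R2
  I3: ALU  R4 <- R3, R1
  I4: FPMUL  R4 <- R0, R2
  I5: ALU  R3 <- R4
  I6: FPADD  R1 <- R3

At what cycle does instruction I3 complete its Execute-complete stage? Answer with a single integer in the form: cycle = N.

cycle = 11

[I1] 1/2/3/4
[I2] 2/5/8/9  (RAW R2: wait I1 write@4)
[I3] 5/10/11/12  (struct: ALU busy until I1 writes@4; RAW R3: wait I2 write@9)
[I4] 13/14/19/20  (WAW R4: wait I3 write@12)
[I5] 14/21/22/23  (RAW R4: wait I4 write@20)
[I6] 15/24/27/28  (RAW R3: wait I5 write@23)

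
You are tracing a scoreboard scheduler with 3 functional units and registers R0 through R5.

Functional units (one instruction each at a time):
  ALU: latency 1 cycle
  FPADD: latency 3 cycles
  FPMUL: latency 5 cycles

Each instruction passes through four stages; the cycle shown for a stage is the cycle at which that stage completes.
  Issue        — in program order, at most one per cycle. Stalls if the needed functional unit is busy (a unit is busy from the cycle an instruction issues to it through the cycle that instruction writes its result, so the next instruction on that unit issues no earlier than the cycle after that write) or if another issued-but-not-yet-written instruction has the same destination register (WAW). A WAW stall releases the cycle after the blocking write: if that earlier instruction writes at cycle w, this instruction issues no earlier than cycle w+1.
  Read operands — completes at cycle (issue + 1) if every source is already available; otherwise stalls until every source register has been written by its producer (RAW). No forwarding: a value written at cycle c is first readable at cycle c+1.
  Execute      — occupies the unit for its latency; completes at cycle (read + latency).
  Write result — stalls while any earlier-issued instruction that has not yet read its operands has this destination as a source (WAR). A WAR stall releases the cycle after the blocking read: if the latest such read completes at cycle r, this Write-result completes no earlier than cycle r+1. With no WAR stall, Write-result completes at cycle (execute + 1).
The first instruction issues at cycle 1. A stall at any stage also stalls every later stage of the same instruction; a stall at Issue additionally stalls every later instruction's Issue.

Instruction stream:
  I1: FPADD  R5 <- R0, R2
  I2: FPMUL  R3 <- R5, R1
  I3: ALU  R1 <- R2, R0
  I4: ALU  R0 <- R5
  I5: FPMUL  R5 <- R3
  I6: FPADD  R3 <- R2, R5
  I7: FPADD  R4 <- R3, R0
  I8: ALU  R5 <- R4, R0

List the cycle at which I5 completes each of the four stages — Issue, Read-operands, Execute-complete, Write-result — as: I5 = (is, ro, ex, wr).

I5 = (14, 15, 20, 21)

cycle 1: issue I1 (FPADD)
cycle 2: I1 read-ops | issue I2 (FPMUL)
cycle 3: issue I3 (ALU)
cycle 4: I3 read-ops
cycle 5: I1 finished on FPADD | I3 finished on ALU
cycle 6: I1→R5
cycle 7: I2 read-ops
cycle 8: I3→R1
cycle 9: issue I4 (ALU)
cycle 10: I4 read-ops
cycle 11: I4 finished on ALU
cycle 12: I2 finished on FPMUL | I4→R0
cycle 13: I2→R3
cycle 14: issue I5 (FPMUL)
cycle 15: I5 read-ops | issue I6 (FPADD)
cycle 20: I5 finished on FPMUL
cycle 21: I5→R5
cycle 22: I6 read-ops
cycle 25: I6 finished on FPADD
cycle 26: I6→R3
cycle 27: issue I7 (FPADD)
cycle 28: I7 read-ops | issue I8 (ALU)
cycle 31: I7 finished on FPADD
cycle 32: I7→R4
cycle 33: I8 read-ops
cycle 34: I8 finished on ALU
cycle 35: I8→R5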